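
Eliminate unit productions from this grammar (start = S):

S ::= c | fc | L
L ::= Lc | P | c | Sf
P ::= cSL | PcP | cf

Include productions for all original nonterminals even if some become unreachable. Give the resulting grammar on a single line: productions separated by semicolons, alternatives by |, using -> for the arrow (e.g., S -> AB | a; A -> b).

S -> c | Lc | Sf | cf | fc | PcP | cSL; L -> c | Lc | Sf | cf | PcP | cSL; P -> cf | PcP | cSL

Unit productions: L->P, S->L.
Unit pairs (A ⇒* B via units): (L,P), (S,L), (S,P).
S: inherits non-unit rules of {L, P, S} → Lc | PcP | Sf | c | cSL | cf | fc.
L: inherits non-unit rules of {L, P} → Lc | PcP | Sf | c | cSL | cf.
P: inherits non-unit rules of {P} → PcP | cSL | cf.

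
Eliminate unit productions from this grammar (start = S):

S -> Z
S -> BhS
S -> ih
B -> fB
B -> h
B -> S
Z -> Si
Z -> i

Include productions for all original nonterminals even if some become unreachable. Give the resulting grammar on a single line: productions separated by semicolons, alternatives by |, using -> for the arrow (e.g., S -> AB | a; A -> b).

S -> i | Si | ih | BhS; B -> h | i | Si | fB | ih | BhS; Z -> i | Si

Unit productions: B->S, S->Z.
Unit pairs (A ⇒* B via units): (B,S), (B,Z), (S,Z).
S: inherits non-unit rules of {S, Z} → BhS | Si | i | ih.
B: inherits non-unit rules of {B, S, Z} → BhS | Si | fB | h | i | ih.
Z: inherits non-unit rules of {Z} → Si | i.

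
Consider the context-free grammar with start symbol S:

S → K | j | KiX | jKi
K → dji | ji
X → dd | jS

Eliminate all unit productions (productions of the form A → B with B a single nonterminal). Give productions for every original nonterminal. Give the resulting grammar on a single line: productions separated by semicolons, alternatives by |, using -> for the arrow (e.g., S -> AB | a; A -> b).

S -> j | ji | KiX | dji | jKi; K -> ji | dji; X -> dd | jS

Unit productions: S->K.
Unit pairs (A ⇒* B via units): (S,K).
S: inherits non-unit rules of {K, S} → KiX | dji | j | jKi | ji.
K: inherits non-unit rules of {K} → dji | ji.
X: inherits non-unit rules of {X} → dd | jS.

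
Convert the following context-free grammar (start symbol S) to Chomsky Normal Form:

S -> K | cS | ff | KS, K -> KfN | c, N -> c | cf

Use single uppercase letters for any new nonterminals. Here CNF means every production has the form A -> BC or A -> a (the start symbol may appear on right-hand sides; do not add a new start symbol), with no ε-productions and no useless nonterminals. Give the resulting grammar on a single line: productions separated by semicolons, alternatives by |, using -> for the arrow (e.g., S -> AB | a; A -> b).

No ε-productions.
After unit-elimination: S -> c | KS | cS | ff | KfN; K -> c | KfN; N -> c | cf.
TERM: introduce B -> c, A -> f and substitute in every rule of length ≥2.
BIN: K -> KAN becomes K -> KC, C -> AN; S -> KAN becomes S -> KD, D -> AN.

S -> c | AA | BS | KD | KS; A -> f; B -> c; C -> AN; D -> AN; K -> c | KC; N -> c | BA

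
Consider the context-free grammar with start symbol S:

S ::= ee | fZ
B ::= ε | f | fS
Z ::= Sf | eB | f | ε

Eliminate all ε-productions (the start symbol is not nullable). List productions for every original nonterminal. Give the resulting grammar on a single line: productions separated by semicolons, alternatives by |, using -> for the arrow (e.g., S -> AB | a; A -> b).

S -> f | ee | fZ; B -> f | fS; Z -> e | f | Sf | eB

Nullable set: {B, Z}.
S -> fZ: Z nullable, giving f | fZ.
Drop B -> ε.
Drop Z -> ε.
Z -> eB: B nullable, giving e | eB.
Unchanged (no nullable symbols): S -> ee; B -> f; B -> fS; Z -> Sf; Z -> f.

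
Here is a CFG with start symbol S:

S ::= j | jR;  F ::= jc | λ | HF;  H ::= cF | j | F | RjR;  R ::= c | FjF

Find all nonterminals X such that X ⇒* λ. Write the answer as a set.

{F, H}

Directly nullable (have an ε-rule): {F}.
H is nullable via H -> F (every symbol on the right is already known nullable).
Not nullable: R, S — each has a terminal in every rule's right-hand side or depends on a non-nullable symbol.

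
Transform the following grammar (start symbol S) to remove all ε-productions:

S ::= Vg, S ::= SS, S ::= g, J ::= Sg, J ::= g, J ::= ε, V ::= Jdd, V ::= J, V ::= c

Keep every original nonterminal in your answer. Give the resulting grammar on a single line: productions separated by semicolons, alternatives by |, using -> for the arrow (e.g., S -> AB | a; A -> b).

S -> g | SS | Vg; J -> g | Sg; V -> J | c | dd | Jdd

Nullable set: {J, V}.
S -> Vg: V nullable, giving Vg | g.
Drop J -> ε.
V -> J: J nullable, giving J.
V -> Jdd: J nullable, giving Jdd | dd.
Unchanged (no nullable symbols): S -> SS; S -> g; J -> Sg; J -> g; V -> c.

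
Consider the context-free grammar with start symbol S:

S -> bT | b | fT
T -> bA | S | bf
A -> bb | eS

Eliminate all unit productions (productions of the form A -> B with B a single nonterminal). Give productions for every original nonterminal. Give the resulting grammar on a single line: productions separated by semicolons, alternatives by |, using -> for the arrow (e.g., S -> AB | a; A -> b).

Unit productions: T->S.
Unit pairs (A ⇒* B via units): (T,S).
S: inherits non-unit rules of {S} → b | bT | fT.
A: inherits non-unit rules of {A} → bb | eS.
T: inherits non-unit rules of {S, T} → b | bA | bT | bf | fT.

S -> b | bT | fT; A -> bb | eS; T -> b | bA | bT | bf | fT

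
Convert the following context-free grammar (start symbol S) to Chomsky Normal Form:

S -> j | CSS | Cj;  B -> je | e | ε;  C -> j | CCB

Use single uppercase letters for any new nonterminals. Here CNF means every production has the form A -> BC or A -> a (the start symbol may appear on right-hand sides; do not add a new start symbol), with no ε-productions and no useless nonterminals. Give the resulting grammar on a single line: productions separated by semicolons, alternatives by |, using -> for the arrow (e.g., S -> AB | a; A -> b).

Nullable: {B}; after ε-elimination: S -> j | Cj | CSS; B -> e | je; C -> j | CC | CCB.
No unit productions to eliminate.
TERM: introduce D -> e, A -> j and substitute in every rule of length ≥2.
BIN: C -> CCB becomes C -> CE, E -> CB; S -> CSS becomes S -> CF, F -> SS.

S -> j | CA | CF; A -> j; B -> e | AD; C -> j | CC | CE; D -> e; E -> CB; F -> SS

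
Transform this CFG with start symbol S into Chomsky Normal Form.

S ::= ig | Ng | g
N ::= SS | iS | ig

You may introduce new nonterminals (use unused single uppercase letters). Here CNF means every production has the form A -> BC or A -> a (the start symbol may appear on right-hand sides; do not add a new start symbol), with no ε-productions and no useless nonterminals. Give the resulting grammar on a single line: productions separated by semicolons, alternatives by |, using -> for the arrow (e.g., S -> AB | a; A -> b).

S -> g | AB | NB; A -> i; B -> g; N -> AB | AS | SS

No ε-productions.
No unit productions to eliminate.
TERM: introduce B -> g, A -> i and substitute in every rule of length ≥2.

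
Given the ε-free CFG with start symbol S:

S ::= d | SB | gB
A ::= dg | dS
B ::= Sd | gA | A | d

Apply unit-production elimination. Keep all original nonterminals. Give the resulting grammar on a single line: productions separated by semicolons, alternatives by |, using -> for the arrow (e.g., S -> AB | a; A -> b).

S -> d | SB | gB; A -> dS | dg; B -> d | Sd | dS | dg | gA

Unit productions: B->A.
Unit pairs (A ⇒* B via units): (B,A).
S: inherits non-unit rules of {S} → SB | d | gB.
A: inherits non-unit rules of {A} → dS | dg.
B: inherits non-unit rules of {A, B} → Sd | d | dS | dg | gA.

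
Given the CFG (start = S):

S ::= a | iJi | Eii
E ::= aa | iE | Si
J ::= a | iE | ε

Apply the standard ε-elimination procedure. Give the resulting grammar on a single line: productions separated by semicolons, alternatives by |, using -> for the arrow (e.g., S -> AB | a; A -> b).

Nullable set: {J}.
S -> iJi: J nullable, giving iJi | ii.
Drop J -> ε.
Unchanged (no nullable symbols): S -> Eii; S -> a; E -> Si; E -> aa; E -> iE; J -> a; J -> iE.

S -> a | ii | Eii | iJi; E -> Si | aa | iE; J -> a | iE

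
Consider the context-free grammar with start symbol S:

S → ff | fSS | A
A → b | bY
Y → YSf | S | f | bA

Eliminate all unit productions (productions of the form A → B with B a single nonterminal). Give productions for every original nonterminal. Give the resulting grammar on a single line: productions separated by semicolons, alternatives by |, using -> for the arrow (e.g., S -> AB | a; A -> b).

Unit productions: S->A, Y->S.
Unit pairs (A ⇒* B via units): (S,A), (Y,A), (Y,S).
S: inherits non-unit rules of {A, S} → b | bY | fSS | ff.
A: inherits non-unit rules of {A} → b | bY.
Y: inherits non-unit rules of {A, S, Y} → YSf | b | bA | bY | f | fSS | ff.

S -> b | bY | ff | fSS; A -> b | bY; Y -> b | f | bA | bY | ff | YSf | fSS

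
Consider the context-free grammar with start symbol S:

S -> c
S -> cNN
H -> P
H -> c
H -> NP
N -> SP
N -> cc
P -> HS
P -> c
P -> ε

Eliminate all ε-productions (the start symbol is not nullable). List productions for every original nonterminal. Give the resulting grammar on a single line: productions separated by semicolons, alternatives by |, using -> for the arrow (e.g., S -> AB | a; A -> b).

Nullable set: {H, P}.
H -> NP: P nullable, giving N | NP.
H -> P: P nullable, giving P.
N -> SP: P nullable, giving S | SP.
Drop P -> ε.
P -> HS: H nullable, giving HS | S.
Unchanged (no nullable symbols): S -> c; S -> cNN; H -> c; N -> cc; P -> c.

S -> c | cNN; H -> N | P | c | NP; N -> S | SP | cc; P -> S | c | HS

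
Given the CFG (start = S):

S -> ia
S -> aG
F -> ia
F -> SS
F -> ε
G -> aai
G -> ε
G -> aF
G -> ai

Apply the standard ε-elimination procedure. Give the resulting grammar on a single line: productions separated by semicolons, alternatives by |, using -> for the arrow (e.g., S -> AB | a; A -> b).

Nullable set: {F, G}.
S -> aG: G nullable, giving a | aG.
Drop F -> ε.
Drop G -> ε.
G -> aF: F nullable, giving a | aF.
Unchanged (no nullable symbols): S -> ia; F -> SS; F -> ia; G -> aai; G -> ai.

S -> a | aG | ia; F -> SS | ia; G -> a | aF | ai | aai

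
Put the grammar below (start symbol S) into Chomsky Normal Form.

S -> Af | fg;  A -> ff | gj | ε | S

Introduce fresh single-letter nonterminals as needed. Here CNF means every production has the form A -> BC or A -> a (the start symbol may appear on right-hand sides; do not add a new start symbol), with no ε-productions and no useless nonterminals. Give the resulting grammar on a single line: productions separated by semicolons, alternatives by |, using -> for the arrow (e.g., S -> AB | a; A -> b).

Nullable: {A}; after ε-elimination: S -> f | Af | fg; A -> S | ff | gj.
After unit-elimination: S -> f | Af | fg; A -> f | Af | ff | fg | gj.
TERM: introduce B -> f, C -> g, D -> j and substitute in every rule of length ≥2.

S -> f | AB | BC; A -> f | AB | BB | BC | CD; B -> f; C -> g; D -> j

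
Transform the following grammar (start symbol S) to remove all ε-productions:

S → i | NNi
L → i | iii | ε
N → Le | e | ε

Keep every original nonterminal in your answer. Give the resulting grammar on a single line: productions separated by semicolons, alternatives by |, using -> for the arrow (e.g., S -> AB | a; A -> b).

S -> i | Ni | NNi; L -> i | iii; N -> e | Le

Nullable set: {L, N}.
S -> NNi: N, N nullable, giving NNi | Ni | i.
Drop L -> ε.
Drop N -> ε.
N -> Le: L nullable, giving Le | e.
Unchanged (no nullable symbols): S -> i; L -> i; L -> iii; N -> e.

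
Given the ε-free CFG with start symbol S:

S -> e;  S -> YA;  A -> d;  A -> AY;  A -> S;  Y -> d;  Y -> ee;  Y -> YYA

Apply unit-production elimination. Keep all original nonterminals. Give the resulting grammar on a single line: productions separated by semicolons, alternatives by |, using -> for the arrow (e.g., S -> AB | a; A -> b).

S -> e | YA; A -> d | e | AY | YA; Y -> d | ee | YYA

Unit productions: A->S.
Unit pairs (A ⇒* B via units): (A,S).
S: inherits non-unit rules of {S} → YA | e.
A: inherits non-unit rules of {A, S} → AY | YA | d | e.
Y: inherits non-unit rules of {Y} → YYA | d | ee.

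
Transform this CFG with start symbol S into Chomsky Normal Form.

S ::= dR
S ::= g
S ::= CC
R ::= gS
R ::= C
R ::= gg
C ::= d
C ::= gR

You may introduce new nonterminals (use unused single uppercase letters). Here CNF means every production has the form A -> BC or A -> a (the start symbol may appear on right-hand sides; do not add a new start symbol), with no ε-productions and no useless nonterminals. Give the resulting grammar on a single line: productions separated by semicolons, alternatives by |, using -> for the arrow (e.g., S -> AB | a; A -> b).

S -> g | BR | CC; A -> g; B -> d; C -> d | AR; R -> d | AA | AR | AS

No ε-productions.
After unit-elimination: S -> g | CC | dR; C -> d | gR; R -> d | gR | gS | gg.
TERM: introduce B -> d, A -> g and substitute in every rule of length ≥2.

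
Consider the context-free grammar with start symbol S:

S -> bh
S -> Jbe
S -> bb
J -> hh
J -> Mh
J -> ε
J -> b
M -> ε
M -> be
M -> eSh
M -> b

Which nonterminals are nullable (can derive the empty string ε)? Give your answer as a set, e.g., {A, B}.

Directly nullable (have an ε-rule): {J, M}.
Not nullable: S — each has a terminal in every rule's right-hand side or depends on a non-nullable symbol.

{J, M}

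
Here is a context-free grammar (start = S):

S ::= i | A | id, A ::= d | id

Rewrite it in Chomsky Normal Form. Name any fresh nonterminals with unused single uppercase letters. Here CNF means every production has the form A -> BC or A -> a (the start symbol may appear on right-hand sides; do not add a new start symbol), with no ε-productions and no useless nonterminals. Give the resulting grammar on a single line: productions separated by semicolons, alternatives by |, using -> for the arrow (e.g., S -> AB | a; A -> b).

S -> d | i | BC; B -> i; C -> d

No ε-productions.
After unit-elimination: S -> d | i | id; A -> d | id.
TERM: introduce C -> d, B -> i and substitute in every rule of length ≥2.
Drop unreachable/unproductive: A.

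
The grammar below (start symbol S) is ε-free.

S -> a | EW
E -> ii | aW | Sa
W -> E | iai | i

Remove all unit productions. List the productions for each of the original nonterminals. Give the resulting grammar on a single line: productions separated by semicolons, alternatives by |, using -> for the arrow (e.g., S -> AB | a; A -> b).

S -> a | EW; E -> Sa | aW | ii; W -> i | Sa | aW | ii | iai

Unit productions: W->E.
Unit pairs (A ⇒* B via units): (W,E).
S: inherits non-unit rules of {S} → EW | a.
E: inherits non-unit rules of {E} → Sa | aW | ii.
W: inherits non-unit rules of {E, W} → Sa | aW | i | iai | ii.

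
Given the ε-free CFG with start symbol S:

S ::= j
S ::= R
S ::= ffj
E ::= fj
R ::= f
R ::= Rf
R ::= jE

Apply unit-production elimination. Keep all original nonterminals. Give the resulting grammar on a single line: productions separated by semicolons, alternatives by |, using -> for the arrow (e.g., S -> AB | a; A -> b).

Unit productions: S->R.
Unit pairs (A ⇒* B via units): (S,R).
S: inherits non-unit rules of {R, S} → Rf | f | ffj | j | jE.
E: inherits non-unit rules of {E} → fj.
R: inherits non-unit rules of {R} → Rf | f | jE.

S -> f | j | Rf | jE | ffj; E -> fj; R -> f | Rf | jE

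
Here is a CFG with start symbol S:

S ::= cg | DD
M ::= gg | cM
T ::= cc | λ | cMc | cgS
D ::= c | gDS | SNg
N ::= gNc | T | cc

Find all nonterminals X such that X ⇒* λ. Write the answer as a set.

Directly nullable (have an ε-rule): {T}.
N is nullable via N -> T (every symbol on the right is already known nullable).
Not nullable: D, M, S — each has a terminal in every rule's right-hand side or depends on a non-nullable symbol.

{N, T}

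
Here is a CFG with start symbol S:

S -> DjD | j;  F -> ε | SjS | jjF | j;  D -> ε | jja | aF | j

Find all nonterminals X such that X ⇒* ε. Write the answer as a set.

Directly nullable (have an ε-rule): {D, F}.
Not nullable: S — each has a terminal in every rule's right-hand side or depends on a non-nullable symbol.

{D, F}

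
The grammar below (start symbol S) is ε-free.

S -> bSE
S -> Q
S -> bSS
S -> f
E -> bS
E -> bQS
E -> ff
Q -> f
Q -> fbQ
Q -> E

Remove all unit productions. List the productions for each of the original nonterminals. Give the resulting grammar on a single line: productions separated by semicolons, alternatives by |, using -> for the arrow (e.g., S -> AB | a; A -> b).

Unit productions: Q->E, S->Q.
Unit pairs (A ⇒* B via units): (Q,E), (S,E), (S,Q).
S: inherits non-unit rules of {E, Q, S} → bQS | bS | bSE | bSS | f | fbQ | ff.
E: inherits non-unit rules of {E} → bQS | bS | ff.
Q: inherits non-unit rules of {E, Q} → bQS | bS | f | fbQ | ff.

S -> f | bS | ff | bQS | bSE | bSS | fbQ; E -> bS | ff | bQS; Q -> f | bS | ff | bQS | fbQ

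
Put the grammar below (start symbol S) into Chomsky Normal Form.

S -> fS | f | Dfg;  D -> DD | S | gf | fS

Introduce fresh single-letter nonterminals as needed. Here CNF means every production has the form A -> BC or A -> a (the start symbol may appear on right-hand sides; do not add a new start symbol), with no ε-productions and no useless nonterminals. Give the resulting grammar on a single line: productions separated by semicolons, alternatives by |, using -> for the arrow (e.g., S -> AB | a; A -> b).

S -> f | AS | DE; A -> f; B -> g; C -> AB; D -> f | AS | BA | DC | DD; E -> AB

No ε-productions.
After unit-elimination: S -> f | fS | Dfg; D -> f | DD | fS | gf | Dfg.
TERM: introduce A -> f, B -> g and substitute in every rule of length ≥2.
BIN: D -> DAB becomes D -> DC, C -> AB; S -> DAB becomes S -> DE, E -> AB.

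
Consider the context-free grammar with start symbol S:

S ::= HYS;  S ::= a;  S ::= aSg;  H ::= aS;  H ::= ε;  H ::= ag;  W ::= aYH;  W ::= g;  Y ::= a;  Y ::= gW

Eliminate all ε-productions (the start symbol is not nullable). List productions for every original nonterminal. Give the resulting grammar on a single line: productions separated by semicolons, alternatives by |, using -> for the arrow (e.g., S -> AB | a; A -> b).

S -> a | YS | HYS | aSg; H -> aS | ag; W -> g | aY | aYH; Y -> a | gW

Nullable set: {H}.
S -> HYS: H nullable, giving HYS | YS.
Drop H -> ε.
W -> aYH: H nullable, giving aY | aYH.
Unchanged (no nullable symbols): S -> a; S -> aSg; H -> aS; H -> ag; W -> g; Y -> a; Y -> gW.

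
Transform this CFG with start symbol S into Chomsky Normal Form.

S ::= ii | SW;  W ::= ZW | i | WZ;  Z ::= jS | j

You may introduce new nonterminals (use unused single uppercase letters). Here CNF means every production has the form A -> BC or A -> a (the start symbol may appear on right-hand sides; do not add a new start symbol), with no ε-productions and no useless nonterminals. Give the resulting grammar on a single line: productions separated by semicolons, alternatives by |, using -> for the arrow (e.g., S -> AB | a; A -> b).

No ε-productions.
No unit productions to eliminate.
TERM: introduce A -> i, B -> j and substitute in every rule of length ≥2.

S -> AA | SW; A -> i; B -> j; W -> i | WZ | ZW; Z -> j | BS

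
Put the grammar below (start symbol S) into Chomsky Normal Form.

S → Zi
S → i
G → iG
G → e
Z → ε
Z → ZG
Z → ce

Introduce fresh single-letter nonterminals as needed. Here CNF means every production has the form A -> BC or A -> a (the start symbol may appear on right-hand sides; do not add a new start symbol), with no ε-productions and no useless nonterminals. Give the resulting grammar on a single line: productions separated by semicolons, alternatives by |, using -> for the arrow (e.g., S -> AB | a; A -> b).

Nullable: {Z}; after ε-elimination: S -> i | Zi; G -> e | iG; Z -> G | ZG | ce.
After unit-elimination: S -> i | Zi; G -> e | iG; Z -> e | ZG | ce | iG.
TERM: introduce B -> c, C -> e, A -> i and substitute in every rule of length ≥2.

S -> i | ZA; A -> i; B -> c; C -> e; G -> e | AG; Z -> e | AG | BC | ZG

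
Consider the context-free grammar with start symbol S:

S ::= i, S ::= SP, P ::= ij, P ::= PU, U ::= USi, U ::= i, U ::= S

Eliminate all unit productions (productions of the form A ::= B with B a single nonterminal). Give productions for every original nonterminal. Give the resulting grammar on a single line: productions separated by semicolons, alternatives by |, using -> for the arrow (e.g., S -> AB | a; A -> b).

Unit productions: U->S.
Unit pairs (A ⇒* B via units): (U,S).
S: inherits non-unit rules of {S} → SP | i.
P: inherits non-unit rules of {P} → PU | ij.
U: inherits non-unit rules of {S, U} → SP | USi | i.

S -> i | SP; P -> PU | ij; U -> i | SP | USi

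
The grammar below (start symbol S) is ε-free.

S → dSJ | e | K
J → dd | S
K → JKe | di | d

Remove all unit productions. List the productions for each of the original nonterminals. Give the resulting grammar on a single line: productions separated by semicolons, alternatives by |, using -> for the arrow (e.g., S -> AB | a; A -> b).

Unit productions: J->S, S->K.
Unit pairs (A ⇒* B via units): (J,K), (J,S), (S,K).
S: inherits non-unit rules of {K, S} → JKe | d | dSJ | di | e.
J: inherits non-unit rules of {J, K, S} → JKe | d | dSJ | dd | di | e.
K: inherits non-unit rules of {K} → JKe | d | di.

S -> d | e | di | JKe | dSJ; J -> d | e | dd | di | JKe | dSJ; K -> d | di | JKe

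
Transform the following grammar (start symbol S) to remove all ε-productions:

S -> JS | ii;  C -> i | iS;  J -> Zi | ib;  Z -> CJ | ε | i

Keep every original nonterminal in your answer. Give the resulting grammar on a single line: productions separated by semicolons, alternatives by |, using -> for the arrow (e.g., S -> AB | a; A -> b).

Nullable set: {Z}.
J -> Zi: Z nullable, giving Zi | i.
Drop Z -> ε.
Unchanged (no nullable symbols): S -> JS; S -> ii; C -> i; C -> iS; J -> ib; Z -> CJ; Z -> i.

S -> JS | ii; C -> i | iS; J -> i | Zi | ib; Z -> i | CJ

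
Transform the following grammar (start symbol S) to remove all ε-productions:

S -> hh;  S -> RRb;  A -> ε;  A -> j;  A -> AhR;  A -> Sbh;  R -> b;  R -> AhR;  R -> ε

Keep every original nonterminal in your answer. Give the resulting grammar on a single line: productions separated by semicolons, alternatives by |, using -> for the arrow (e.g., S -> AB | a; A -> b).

Nullable set: {A, R}.
S -> RRb: R, R nullable, giving RRb | Rb | b.
Drop A -> ε.
A -> AhR: A, R nullable, giving Ah | AhR | h | hR.
Drop R -> ε.
R -> AhR: A, R nullable, giving Ah | AhR | h | hR.
Unchanged (no nullable symbols): S -> hh; A -> Sbh; A -> j; R -> b.

S -> b | Rb | hh | RRb; A -> h | j | Ah | hR | AhR | Sbh; R -> b | h | Ah | hR | AhR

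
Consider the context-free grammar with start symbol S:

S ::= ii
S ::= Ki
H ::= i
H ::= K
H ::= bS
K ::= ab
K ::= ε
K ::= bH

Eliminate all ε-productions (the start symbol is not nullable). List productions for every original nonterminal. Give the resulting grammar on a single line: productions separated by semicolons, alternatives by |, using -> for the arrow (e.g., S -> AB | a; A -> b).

Nullable set: {H, K}.
S -> Ki: K nullable, giving Ki | i.
H -> K: K nullable, giving K.
Drop K -> ε.
K -> bH: H nullable, giving b | bH.
Unchanged (no nullable symbols): S -> ii; H -> bS; H -> i; K -> ab.

S -> i | Ki | ii; H -> K | i | bS; K -> b | ab | bH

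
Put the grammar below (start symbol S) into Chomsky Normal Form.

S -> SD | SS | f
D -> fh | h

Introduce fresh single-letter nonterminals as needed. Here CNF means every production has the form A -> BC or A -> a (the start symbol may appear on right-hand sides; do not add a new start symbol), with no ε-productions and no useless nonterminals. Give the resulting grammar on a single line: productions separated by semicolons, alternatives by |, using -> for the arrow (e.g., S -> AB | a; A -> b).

No ε-productions.
No unit productions to eliminate.
TERM: introduce A -> f, B -> h and substitute in every rule of length ≥2.

S -> f | SD | SS; A -> f; B -> h; D -> h | AB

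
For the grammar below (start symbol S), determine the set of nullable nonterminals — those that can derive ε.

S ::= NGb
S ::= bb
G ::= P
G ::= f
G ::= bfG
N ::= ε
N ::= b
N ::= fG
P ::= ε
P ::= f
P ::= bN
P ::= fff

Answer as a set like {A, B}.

Directly nullable (have an ε-rule): {N, P}.
G is nullable via G -> P (every symbol on the right is already known nullable).
Not nullable: S — each has a terminal in every rule's right-hand side or depends on a non-nullable symbol.

{G, N, P}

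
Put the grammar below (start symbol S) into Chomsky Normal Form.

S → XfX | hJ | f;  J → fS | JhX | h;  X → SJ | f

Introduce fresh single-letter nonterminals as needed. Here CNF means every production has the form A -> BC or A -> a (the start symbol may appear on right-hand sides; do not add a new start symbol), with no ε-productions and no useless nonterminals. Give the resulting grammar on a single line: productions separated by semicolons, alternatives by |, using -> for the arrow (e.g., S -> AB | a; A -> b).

No ε-productions.
No unit productions to eliminate.
TERM: introduce B -> f, A -> h and substitute in every rule of length ≥2.
BIN: J -> JAX becomes J -> JC, C -> AX; S -> XBX becomes S -> XD, D -> BX.

S -> f | AJ | XD; A -> h; B -> f; C -> AX; D -> BX; J -> h | BS | JC; X -> f | SJ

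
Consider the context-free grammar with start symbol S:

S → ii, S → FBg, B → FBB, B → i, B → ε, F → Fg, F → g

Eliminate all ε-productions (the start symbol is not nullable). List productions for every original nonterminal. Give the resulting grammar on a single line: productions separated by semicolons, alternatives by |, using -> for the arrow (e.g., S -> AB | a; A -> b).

Nullable set: {B}.
S -> FBg: B nullable, giving FBg | Fg.
Drop B -> ε.
B -> FBB: B, B nullable, giving F | FB | FBB.
Unchanged (no nullable symbols): S -> ii; B -> i; F -> Fg; F -> g.

S -> Fg | ii | FBg; B -> F | i | FB | FBB; F -> g | Fg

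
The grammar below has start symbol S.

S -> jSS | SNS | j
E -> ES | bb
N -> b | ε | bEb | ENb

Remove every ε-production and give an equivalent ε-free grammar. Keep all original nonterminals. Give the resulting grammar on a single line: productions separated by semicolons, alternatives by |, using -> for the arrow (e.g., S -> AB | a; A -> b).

Nullable set: {N}.
S -> SNS: N nullable, giving SNS | SS.
Drop N -> ε.
N -> ENb: N nullable, giving ENb | Eb.
Unchanged (no nullable symbols): S -> j; S -> jSS; E -> ES; E -> bb; N -> b; N -> bEb.

S -> j | SS | SNS | jSS; E -> ES | bb; N -> b | Eb | ENb | bEb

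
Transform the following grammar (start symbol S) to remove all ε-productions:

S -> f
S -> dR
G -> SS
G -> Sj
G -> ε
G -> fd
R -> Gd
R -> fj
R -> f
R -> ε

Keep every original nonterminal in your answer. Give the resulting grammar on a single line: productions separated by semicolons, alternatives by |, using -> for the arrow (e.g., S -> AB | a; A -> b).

Nullable set: {G, R}.
S -> dR: R nullable, giving d | dR.
Drop G -> ε.
Drop R -> ε.
R -> Gd: G nullable, giving Gd | d.
Unchanged (no nullable symbols): S -> f; G -> SS; G -> Sj; G -> fd; R -> f; R -> fj.

S -> d | f | dR; G -> SS | Sj | fd; R -> d | f | Gd | fj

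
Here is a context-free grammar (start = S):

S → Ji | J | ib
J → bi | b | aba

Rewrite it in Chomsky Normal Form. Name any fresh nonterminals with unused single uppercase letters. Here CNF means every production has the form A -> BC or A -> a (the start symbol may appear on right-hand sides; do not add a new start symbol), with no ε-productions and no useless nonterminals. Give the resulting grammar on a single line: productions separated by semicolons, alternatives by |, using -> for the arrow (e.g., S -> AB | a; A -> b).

No ε-productions.
After unit-elimination: S -> b | Ji | bi | ib | aba; J -> b | bi | aba.
TERM: introduce A -> a, B -> b, C -> i and substitute in every rule of length ≥2.
BIN: J -> ABA becomes J -> AD, D -> BA; S -> ABA becomes S -> AE, E -> BA.

S -> b | AE | BC | CB | JC; A -> a; B -> b; C -> i; D -> BA; E -> BA; J -> b | AD | BC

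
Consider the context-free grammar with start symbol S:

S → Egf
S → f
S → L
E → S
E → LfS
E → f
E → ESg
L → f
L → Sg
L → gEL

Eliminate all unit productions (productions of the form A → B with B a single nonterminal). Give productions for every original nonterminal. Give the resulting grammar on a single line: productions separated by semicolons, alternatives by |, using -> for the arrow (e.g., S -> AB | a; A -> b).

Unit productions: E->S, S->L.
Unit pairs (A ⇒* B via units): (E,L), (E,S), (S,L).
S: inherits non-unit rules of {L, S} → Egf | Sg | f | gEL.
E: inherits non-unit rules of {E, L, S} → ESg | Egf | LfS | Sg | f | gEL.
L: inherits non-unit rules of {L} → Sg | f | gEL.

S -> f | Sg | Egf | gEL; E -> f | Sg | ESg | Egf | LfS | gEL; L -> f | Sg | gEL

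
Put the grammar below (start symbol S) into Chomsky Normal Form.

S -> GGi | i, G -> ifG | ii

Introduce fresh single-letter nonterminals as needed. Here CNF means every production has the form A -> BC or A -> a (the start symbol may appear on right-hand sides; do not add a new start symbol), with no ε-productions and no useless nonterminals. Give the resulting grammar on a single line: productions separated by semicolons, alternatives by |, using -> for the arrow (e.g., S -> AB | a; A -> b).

S -> i | GD; A -> i; B -> f; C -> BG; D -> GA; G -> AA | AC

No ε-productions.
No unit productions to eliminate.
TERM: introduce B -> f, A -> i and substitute in every rule of length ≥2.
BIN: G -> ABG becomes G -> AC, C -> BG; S -> GGA becomes S -> GD, D -> GA.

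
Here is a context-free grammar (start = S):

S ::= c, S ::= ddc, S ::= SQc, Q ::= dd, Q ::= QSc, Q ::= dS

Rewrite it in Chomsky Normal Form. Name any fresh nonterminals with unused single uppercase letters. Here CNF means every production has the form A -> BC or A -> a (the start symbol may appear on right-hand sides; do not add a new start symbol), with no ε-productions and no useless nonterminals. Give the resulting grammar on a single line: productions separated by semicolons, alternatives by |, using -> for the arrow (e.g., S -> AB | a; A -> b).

No ε-productions.
No unit productions to eliminate.
TERM: introduce A -> c, B -> d and substitute in every rule of length ≥2.
BIN: Q -> QSA becomes Q -> QC, C -> SA; S -> BBA becomes S -> BD, D -> BA; S -> SQA becomes S -> SE, E -> QA.

S -> c | BD | SE; A -> c; B -> d; C -> SA; D -> BA; E -> QA; Q -> BB | BS | QC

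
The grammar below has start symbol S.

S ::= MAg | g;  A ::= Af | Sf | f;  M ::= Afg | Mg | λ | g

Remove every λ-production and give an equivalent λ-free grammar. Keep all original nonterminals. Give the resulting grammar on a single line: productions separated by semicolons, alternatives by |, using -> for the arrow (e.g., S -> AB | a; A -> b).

S -> g | Ag | MAg; A -> f | Af | Sf; M -> g | Mg | Afg

Nullable set: {M}.
S -> MAg: M nullable, giving Ag | MAg.
Drop M -> λ.
M -> Mg: M nullable, giving Mg | g.
Unchanged (no nullable symbols): S -> g; A -> Af; A -> Sf; A -> f; M -> Afg; M -> g.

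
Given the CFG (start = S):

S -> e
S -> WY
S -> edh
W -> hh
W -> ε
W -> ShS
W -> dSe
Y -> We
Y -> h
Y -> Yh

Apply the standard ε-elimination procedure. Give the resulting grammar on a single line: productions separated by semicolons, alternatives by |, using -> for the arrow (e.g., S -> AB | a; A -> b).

S -> Y | e | WY | edh; W -> hh | ShS | dSe; Y -> e | h | We | Yh

Nullable set: {W}.
S -> WY: W nullable, giving WY | Y.
Drop W -> ε.
Y -> We: W nullable, giving We | e.
Unchanged (no nullable symbols): S -> e; S -> edh; W -> ShS; W -> dSe; W -> hh; Y -> Yh; Y -> h.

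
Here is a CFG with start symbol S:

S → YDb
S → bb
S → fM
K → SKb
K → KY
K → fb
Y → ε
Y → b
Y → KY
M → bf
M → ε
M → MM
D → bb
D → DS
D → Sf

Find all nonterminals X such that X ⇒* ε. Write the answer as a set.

{M, Y}

Directly nullable (have an ε-rule): {M, Y}.
Not nullable: D, K, S — each has a terminal in every rule's right-hand side or depends on a non-nullable symbol.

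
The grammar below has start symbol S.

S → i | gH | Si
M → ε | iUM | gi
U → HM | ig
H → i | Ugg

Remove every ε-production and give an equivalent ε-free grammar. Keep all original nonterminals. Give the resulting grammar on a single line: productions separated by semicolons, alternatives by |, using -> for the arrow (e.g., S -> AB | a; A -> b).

Nullable set: {M}.
Drop M -> ε.
M -> iUM: M nullable, giving iU | iUM.
U -> HM: M nullable, giving H | HM.
Unchanged (no nullable symbols): S -> Si; S -> gH; S -> i; H -> Ugg; H -> i; M -> gi; U -> ig.

S -> i | Si | gH; H -> i | Ugg; M -> gi | iU | iUM; U -> H | HM | ig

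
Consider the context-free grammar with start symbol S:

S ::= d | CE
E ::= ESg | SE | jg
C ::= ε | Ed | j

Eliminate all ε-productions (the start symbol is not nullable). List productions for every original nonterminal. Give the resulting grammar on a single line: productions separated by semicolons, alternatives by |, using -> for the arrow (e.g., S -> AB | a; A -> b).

S -> E | d | CE; C -> j | Ed; E -> SE | jg | ESg

Nullable set: {C}.
S -> CE: C nullable, giving CE | E.
Drop C -> ε.
Unchanged (no nullable symbols): S -> d; C -> Ed; C -> j; E -> ESg; E -> SE; E -> jg.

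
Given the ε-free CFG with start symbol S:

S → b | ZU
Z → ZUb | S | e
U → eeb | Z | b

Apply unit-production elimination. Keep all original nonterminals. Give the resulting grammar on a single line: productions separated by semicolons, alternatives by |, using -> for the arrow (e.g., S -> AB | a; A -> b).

Unit productions: U->Z, Z->S.
Unit pairs (A ⇒* B via units): (U,S), (U,Z), (Z,S).
S: inherits non-unit rules of {S} → ZU | b.
U: inherits non-unit rules of {S, U, Z} → ZU | ZUb | b | e | eeb.
Z: inherits non-unit rules of {S, Z} → ZU | ZUb | b | e.

S -> b | ZU; U -> b | e | ZU | ZUb | eeb; Z -> b | e | ZU | ZUb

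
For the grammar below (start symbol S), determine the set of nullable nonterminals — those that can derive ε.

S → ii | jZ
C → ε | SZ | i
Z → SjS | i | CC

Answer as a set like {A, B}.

Directly nullable (have an ε-rule): {C}.
Z is nullable via Z -> CC (every symbol on the right is already known nullable).
Not nullable: S — each has a terminal in every rule's right-hand side or depends on a non-nullable symbol.

{C, Z}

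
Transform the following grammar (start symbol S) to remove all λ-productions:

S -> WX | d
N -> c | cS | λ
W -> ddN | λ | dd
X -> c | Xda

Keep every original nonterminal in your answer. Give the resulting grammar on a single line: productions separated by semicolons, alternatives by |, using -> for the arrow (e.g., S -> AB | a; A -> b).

Nullable set: {N, W}.
S -> WX: W nullable, giving WX | X.
Drop N -> λ.
Drop W -> λ.
W -> ddN: N nullable, giving dd | ddN.
Unchanged (no nullable symbols): S -> d; N -> c; N -> cS; W -> dd; X -> Xda; X -> c.

S -> X | d | WX; N -> c | cS; W -> dd | ddN; X -> c | Xda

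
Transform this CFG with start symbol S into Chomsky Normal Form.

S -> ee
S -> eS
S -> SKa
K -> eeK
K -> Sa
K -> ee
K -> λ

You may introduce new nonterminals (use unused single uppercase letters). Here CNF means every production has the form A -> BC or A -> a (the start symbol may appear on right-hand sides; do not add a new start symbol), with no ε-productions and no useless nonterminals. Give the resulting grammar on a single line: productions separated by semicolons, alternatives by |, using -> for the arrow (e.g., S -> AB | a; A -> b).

Nullable: {K}; after ε-elimination: S -> Sa | eS | ee | SKa; K -> Sa | ee | eeK.
No unit productions to eliminate.
TERM: introduce A -> a, B -> e and substitute in every rule of length ≥2.
BIN: K -> BBK becomes K -> BC, C -> BK; S -> SKA becomes S -> SD, D -> KA.

S -> BB | BS | SA | SD; A -> a; B -> e; C -> BK; D -> KA; K -> BB | BC | SA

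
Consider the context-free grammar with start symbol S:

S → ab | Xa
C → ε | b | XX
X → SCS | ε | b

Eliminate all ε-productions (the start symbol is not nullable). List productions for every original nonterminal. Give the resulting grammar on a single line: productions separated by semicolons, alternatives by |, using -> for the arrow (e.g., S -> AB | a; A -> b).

S -> a | Xa | ab; C -> X | b | XX; X -> b | SS | SCS

Nullable set: {C, X}.
S -> Xa: X nullable, giving Xa | a.
Drop C -> ε.
C -> XX: X, X nullable, giving X | XX.
Drop X -> ε.
X -> SCS: C nullable, giving SCS | SS.
Unchanged (no nullable symbols): S -> ab; C -> b; X -> b.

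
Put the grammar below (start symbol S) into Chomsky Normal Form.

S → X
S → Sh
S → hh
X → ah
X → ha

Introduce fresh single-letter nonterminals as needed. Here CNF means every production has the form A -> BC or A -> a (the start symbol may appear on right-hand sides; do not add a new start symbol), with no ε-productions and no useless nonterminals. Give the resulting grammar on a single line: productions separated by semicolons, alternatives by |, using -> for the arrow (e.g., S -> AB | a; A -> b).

S -> AA | AB | BA | SA; A -> h; B -> a

No ε-productions.
After unit-elimination: S -> Sh | ah | ha | hh; X -> ah | ha.
TERM: introduce B -> a, A -> h and substitute in every rule of length ≥2.
Drop unreachable/unproductive: X.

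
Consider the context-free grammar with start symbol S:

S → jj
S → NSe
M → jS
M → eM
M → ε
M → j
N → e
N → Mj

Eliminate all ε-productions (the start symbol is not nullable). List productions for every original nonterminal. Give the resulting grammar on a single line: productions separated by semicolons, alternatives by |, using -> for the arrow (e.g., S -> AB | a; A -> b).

S -> jj | NSe; M -> e | j | eM | jS; N -> e | j | Mj

Nullable set: {M}.
Drop M -> ε.
M -> eM: M nullable, giving e | eM.
N -> Mj: M nullable, giving Mj | j.
Unchanged (no nullable symbols): S -> NSe; S -> jj; M -> j; M -> jS; N -> e.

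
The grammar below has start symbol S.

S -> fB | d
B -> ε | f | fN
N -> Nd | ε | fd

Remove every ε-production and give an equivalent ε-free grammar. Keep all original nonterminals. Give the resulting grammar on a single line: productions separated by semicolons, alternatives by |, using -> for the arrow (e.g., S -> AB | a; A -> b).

Nullable set: {B, N}.
S -> fB: B nullable, giving f | fB.
Drop B -> ε.
B -> fN: N nullable, giving f | fN.
Drop N -> ε.
N -> Nd: N nullable, giving Nd | d.
Unchanged (no nullable symbols): S -> d; B -> f; N -> fd.

S -> d | f | fB; B -> f | fN; N -> d | Nd | fd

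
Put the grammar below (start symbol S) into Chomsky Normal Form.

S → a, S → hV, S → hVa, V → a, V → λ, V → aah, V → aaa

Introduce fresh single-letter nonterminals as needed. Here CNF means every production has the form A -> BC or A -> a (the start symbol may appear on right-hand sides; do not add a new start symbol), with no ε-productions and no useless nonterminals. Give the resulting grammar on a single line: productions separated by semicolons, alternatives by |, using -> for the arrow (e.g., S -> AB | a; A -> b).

Nullable: {V}; after ε-elimination: S -> a | h | hV | ha | hVa; V -> a | aaa | aah.
No unit productions to eliminate.
TERM: introduce B -> a, A -> h and substitute in every rule of length ≥2.
BIN: S -> AVB becomes S -> AC, C -> VB; V -> BBA becomes V -> BD, D -> BA; V -> BBB becomes V -> BE, E -> BB.

S -> a | h | AB | AC | AV; A -> h; B -> a; C -> VB; D -> BA; E -> BB; V -> a | BD | BE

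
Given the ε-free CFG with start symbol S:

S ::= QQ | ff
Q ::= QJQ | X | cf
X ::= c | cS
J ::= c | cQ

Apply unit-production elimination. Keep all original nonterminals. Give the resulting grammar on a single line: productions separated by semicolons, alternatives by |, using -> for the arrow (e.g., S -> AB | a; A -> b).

Unit productions: Q->X.
Unit pairs (A ⇒* B via units): (Q,X).
S: inherits non-unit rules of {S} → QQ | ff.
J: inherits non-unit rules of {J} → c | cQ.
Q: inherits non-unit rules of {Q, X} → QJQ | c | cS | cf.
X: inherits non-unit rules of {X} → c | cS.

S -> QQ | ff; J -> c | cQ; Q -> c | cS | cf | QJQ; X -> c | cS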